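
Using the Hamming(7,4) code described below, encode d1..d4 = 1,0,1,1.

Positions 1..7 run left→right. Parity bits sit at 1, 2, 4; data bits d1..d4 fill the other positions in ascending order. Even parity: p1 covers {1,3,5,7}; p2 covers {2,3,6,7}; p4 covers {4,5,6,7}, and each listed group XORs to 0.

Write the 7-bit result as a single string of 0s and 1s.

0110011

Place data at non-parity positions: p1 p2 1 p4 0 1 1
p1 (pos 1,3,5,7): XOR of data positions = 1⊕0⊕1 = 0
p2 (pos 2,3,6,7): XOR of data positions = 1⊕1⊕1 = 1
p4 (pos 4,5,6,7): XOR of data positions = 0⊕1⊕1 = 0
Codeword: 0110011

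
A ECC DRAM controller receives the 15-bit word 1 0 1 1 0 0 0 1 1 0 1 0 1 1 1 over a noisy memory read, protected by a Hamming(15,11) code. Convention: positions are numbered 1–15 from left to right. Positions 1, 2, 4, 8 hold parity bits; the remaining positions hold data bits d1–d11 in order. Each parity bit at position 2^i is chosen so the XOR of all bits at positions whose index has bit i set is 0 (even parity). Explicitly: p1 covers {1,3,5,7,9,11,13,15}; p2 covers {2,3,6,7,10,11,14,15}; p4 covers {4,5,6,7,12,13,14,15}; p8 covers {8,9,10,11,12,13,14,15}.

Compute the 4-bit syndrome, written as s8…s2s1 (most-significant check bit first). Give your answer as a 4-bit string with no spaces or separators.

0000

s1 (pos 1,3,5,7,9,11,13,15): 1⊕1⊕0⊕0⊕1⊕1⊕1⊕1 = 0
s2 (pos 2,3,6,7,10,11,14,15): 0⊕1⊕0⊕0⊕0⊕1⊕1⊕1 = 0
s4 (pos 4,5,6,7,12,13,14,15): 1⊕0⊕0⊕0⊕0⊕1⊕1⊕1 = 0
s8 (pos 8,9,10,11,12,13,14,15): 1⊕1⊕0⊕1⊕0⊕1⊕1⊕1 = 0
Syndrome s8…s1 = 0000 → no error.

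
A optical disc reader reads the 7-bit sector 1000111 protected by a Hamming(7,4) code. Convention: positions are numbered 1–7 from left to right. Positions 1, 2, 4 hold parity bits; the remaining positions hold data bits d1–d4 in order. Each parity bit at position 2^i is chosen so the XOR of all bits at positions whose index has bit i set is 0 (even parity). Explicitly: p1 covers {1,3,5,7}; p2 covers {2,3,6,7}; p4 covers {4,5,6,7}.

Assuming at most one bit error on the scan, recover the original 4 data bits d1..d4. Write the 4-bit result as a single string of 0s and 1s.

0011

s1 (pos 1,3,5,7): 1⊕0⊕1⊕1 = 1
s2 (pos 2,3,6,7): 0⊕0⊕1⊕1 = 0
s4 (pos 4,5,6,7): 0⊕1⊕1⊕1 = 1
Syndrome s4…s1 = 101 → error at position 5.
Flip position 5: 1000111 → 1000011
Read data bits from positions 3,5,6,7: 0011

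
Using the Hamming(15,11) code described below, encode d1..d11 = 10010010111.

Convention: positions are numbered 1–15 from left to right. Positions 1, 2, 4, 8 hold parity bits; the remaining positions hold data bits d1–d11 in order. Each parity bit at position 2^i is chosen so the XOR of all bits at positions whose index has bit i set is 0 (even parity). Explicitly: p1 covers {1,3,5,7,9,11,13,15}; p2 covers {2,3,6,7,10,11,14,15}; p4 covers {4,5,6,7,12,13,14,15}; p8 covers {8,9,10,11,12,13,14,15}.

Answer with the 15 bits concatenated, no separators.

111000100010111

Place data at non-parity positions: p1 p2 1 p4 0 0 1 p8 0 0 1 0 1 1 1
p1 (pos 1,3,5,7,9,11,13,15): XOR of data positions = 1⊕0⊕1⊕0⊕1⊕1⊕1 = 1
p2 (pos 2,3,6,7,10,11,14,15): XOR of data positions = 1⊕0⊕1⊕0⊕1⊕1⊕1 = 1
p4 (pos 4,5,6,7,12,13,14,15): XOR of data positions = 0⊕0⊕1⊕0⊕1⊕1⊕1 = 0
p8 (pos 8,9,10,11,12,13,14,15): XOR of data positions = 0⊕0⊕1⊕0⊕1⊕1⊕1 = 0
Codeword: 111000100010111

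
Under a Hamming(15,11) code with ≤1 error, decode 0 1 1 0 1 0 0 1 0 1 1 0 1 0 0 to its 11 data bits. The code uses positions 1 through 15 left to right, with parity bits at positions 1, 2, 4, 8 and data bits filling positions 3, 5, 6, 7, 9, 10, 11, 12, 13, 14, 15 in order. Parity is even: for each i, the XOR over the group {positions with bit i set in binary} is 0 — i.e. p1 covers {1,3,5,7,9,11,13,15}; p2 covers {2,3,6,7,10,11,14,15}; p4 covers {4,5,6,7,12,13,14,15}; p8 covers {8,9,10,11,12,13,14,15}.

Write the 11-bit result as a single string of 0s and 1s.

11000110100

s1 (pos 1,3,5,7,9,11,13,15): 0⊕1⊕1⊕0⊕0⊕1⊕1⊕0 = 0
s2 (pos 2,3,6,7,10,11,14,15): 1⊕1⊕0⊕0⊕1⊕1⊕0⊕0 = 0
s4 (pos 4,5,6,7,12,13,14,15): 0⊕1⊕0⊕0⊕0⊕1⊕0⊕0 = 0
s8 (pos 8,9,10,11,12,13,14,15): 1⊕0⊕1⊕1⊕0⊕1⊕0⊕0 = 0
Syndrome s8…s1 = 0000 → no error.
Read data bits from positions 3,5,6,7,9,10,11,12,13,14,15: 11000110100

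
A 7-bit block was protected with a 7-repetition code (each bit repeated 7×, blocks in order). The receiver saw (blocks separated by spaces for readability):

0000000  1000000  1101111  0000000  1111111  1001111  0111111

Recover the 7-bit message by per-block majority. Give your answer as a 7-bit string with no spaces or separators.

Block 1 (0000000): 0 ones → 0
Block 2 (1000000): 1 one → 0
Block 3 (1101111): 6 ones → 1
Block 4 (0000000): 0 ones → 0
Block 5 (1111111): 7 ones → 1
Block 6 (1001111): 5 ones → 1
Block 7 (0111111): 6 ones → 1

0010111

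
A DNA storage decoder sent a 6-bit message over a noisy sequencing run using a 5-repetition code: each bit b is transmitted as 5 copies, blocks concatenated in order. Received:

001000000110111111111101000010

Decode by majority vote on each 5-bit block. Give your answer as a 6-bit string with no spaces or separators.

001110

Block 1 (00100): 1 one → 0
Block 2 (00001): 1 one → 0
Block 3 (10111): 4 ones → 1
Block 4 (11111): 5 ones → 1
Block 5 (11010): 3 ones → 1
Block 6 (00010): 1 one → 0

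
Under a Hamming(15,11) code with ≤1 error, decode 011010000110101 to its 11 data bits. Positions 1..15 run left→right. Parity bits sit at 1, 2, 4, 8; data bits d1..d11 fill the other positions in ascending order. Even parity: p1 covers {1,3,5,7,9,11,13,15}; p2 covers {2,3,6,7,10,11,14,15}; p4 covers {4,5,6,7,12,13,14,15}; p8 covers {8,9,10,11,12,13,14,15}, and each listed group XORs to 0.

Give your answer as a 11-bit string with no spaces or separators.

11010110101

s1 (pos 1,3,5,7,9,11,13,15): 0⊕1⊕1⊕0⊕0⊕1⊕1⊕1 = 1
s2 (pos 2,3,6,7,10,11,14,15): 1⊕1⊕0⊕0⊕1⊕1⊕0⊕1 = 1
s4 (pos 4,5,6,7,12,13,14,15): 0⊕1⊕0⊕0⊕0⊕1⊕0⊕1 = 1
s8 (pos 8,9,10,11,12,13,14,15): 0⊕0⊕1⊕1⊕0⊕1⊕0⊕1 = 0
Syndrome s8…s1 = 0111 → error at position 7.
Flip position 7: 011010000110101 → 011010100110101
Read data bits from positions 3,5,6,7,9,10,11,12,13,14,15: 11010110101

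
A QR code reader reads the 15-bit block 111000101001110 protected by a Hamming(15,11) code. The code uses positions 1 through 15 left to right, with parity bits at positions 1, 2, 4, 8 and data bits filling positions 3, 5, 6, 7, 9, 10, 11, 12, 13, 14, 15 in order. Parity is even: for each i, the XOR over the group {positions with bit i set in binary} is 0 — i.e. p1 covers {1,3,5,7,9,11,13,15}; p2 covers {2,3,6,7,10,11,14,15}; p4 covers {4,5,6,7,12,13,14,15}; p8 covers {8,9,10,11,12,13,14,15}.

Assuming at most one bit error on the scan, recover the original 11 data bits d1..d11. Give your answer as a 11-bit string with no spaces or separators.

s1 (pos 1,3,5,7,9,11,13,15): 1⊕1⊕0⊕1⊕1⊕0⊕1⊕0 = 1
s2 (pos 2,3,6,7,10,11,14,15): 1⊕1⊕0⊕1⊕0⊕0⊕1⊕0 = 0
s4 (pos 4,5,6,7,12,13,14,15): 0⊕0⊕0⊕1⊕1⊕1⊕1⊕0 = 0
s8 (pos 8,9,10,11,12,13,14,15): 0⊕1⊕0⊕0⊕1⊕1⊕1⊕0 = 0
Syndrome s8…s1 = 0001 → error at position 1.
Flip position 1: 111000101001110 → 011000101001110
Read data bits from positions 3,5,6,7,9,10,11,12,13,14,15: 10011001110

10011001110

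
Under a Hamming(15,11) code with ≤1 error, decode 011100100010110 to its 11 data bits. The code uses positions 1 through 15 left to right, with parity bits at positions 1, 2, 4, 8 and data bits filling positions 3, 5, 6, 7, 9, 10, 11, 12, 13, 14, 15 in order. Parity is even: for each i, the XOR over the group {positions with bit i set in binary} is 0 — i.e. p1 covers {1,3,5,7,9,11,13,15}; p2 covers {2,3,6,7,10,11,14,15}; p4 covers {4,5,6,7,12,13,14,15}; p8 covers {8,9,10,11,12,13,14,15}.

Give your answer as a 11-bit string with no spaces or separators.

10010110110

s1 (pos 1,3,5,7,9,11,13,15): 0⊕1⊕0⊕1⊕0⊕1⊕1⊕0 = 0
s2 (pos 2,3,6,7,10,11,14,15): 1⊕1⊕0⊕1⊕0⊕1⊕1⊕0 = 1
s4 (pos 4,5,6,7,12,13,14,15): 1⊕0⊕0⊕1⊕0⊕1⊕1⊕0 = 0
s8 (pos 8,9,10,11,12,13,14,15): 0⊕0⊕0⊕1⊕0⊕1⊕1⊕0 = 1
Syndrome s8…s1 = 1010 → error at position 10.
Flip position 10: 011100100010110 → 011100100110110
Read data bits from positions 3,5,6,7,9,10,11,12,13,14,15: 10010110110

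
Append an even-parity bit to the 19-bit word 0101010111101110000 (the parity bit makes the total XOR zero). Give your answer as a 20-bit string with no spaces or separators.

01010101111011100000

XOR of the 19 data bits: 0⊕1⊕0⊕1⊕0⊕1⊕0⊕1⊕1⊕1⊕1⊕0⊕1⊕1⊕1⊕0⊕0⊕0⊕0 = 0
Parity bit = 0 (so all 20 bits XOR to 0).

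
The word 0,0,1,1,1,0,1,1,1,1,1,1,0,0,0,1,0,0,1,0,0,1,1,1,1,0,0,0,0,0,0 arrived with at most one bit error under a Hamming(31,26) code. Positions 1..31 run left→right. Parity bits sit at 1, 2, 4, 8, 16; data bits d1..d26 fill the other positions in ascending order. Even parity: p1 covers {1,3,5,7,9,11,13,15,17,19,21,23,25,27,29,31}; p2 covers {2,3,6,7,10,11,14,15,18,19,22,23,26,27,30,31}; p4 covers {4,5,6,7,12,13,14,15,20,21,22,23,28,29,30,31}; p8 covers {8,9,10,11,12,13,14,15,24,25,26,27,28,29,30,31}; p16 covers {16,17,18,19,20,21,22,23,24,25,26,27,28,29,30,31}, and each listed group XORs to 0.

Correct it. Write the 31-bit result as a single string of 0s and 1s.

0011101110110001001001111000000

s1 (pos 1,3,5,7,9,11,13,15,17,19,21,23,25,27,29,31): 0⊕1⊕1⊕1⊕1⊕1⊕0⊕0⊕0⊕1⊕0⊕1⊕1⊕0⊕0⊕0 = 0
s2 (pos 2,3,6,7,10,11,14,15,18,19,22,23,26,27,30,31): 0⊕1⊕0⊕1⊕1⊕1⊕0⊕0⊕0⊕1⊕1⊕1⊕0⊕0⊕0⊕0 = 1
s4 (pos 4,5,6,7,12,13,14,15,20,21,22,23,28,29,30,31): 1⊕1⊕0⊕1⊕1⊕0⊕0⊕0⊕0⊕0⊕1⊕1⊕0⊕0⊕0⊕0 = 0
s8 (pos 8,9,10,11,12,13,14,15,24,25,26,27,28,29,30,31): 1⊕1⊕1⊕1⊕1⊕0⊕0⊕0⊕1⊕1⊕0⊕0⊕0⊕0⊕0⊕0 = 1
s16 (pos 16,17,18,19,20,21,22,23,24,25,26,27,28,29,30,31): 1⊕0⊕0⊕1⊕0⊕0⊕1⊕1⊕1⊕1⊕0⊕0⊕0⊕0⊕0⊕0 = 0
Syndrome s16…s1 = 01010 → error at position 10.
Flip position 10: 0011101111110001001001111000000 → 0011101110110001001001111000000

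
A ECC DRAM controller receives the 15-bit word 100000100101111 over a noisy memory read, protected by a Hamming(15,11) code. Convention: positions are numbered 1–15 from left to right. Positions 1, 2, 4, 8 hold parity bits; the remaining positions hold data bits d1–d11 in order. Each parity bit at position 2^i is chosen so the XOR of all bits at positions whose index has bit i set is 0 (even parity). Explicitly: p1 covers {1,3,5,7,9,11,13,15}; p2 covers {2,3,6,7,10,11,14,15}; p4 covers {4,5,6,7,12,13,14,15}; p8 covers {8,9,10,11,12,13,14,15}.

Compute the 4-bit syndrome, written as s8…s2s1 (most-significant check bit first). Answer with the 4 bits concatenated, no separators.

1100

s1 (pos 1,3,5,7,9,11,13,15): 1⊕0⊕0⊕1⊕0⊕0⊕1⊕1 = 0
s2 (pos 2,3,6,7,10,11,14,15): 0⊕0⊕0⊕1⊕1⊕0⊕1⊕1 = 0
s4 (pos 4,5,6,7,12,13,14,15): 0⊕0⊕0⊕1⊕1⊕1⊕1⊕1 = 1
s8 (pos 8,9,10,11,12,13,14,15): 0⊕0⊕1⊕0⊕1⊕1⊕1⊕1 = 1
Syndrome s8…s1 = 1100 → error at position 12.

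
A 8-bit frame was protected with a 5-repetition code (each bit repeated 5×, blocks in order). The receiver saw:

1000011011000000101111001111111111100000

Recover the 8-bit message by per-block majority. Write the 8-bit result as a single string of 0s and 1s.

01011110

Block 1 (10000): 1 one → 0
Block 2 (11011): 4 ones → 1
Block 3 (00000): 0 ones → 0
Block 4 (01011): 3 ones → 1
Block 5 (11001): 3 ones → 1
Block 6 (11111): 5 ones → 1
Block 7 (11111): 5 ones → 1
Block 8 (00000): 0 ones → 0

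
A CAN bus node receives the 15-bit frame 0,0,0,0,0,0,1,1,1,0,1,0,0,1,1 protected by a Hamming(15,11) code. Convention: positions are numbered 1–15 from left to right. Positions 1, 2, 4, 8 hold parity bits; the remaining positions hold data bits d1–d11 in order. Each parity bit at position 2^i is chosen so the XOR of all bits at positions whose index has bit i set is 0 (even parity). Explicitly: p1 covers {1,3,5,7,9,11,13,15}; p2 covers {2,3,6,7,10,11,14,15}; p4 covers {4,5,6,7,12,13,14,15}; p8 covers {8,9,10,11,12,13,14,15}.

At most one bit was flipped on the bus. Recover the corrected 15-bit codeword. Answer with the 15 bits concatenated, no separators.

000000111011011

s1 (pos 1,3,5,7,9,11,13,15): 0⊕0⊕0⊕1⊕1⊕1⊕0⊕1 = 0
s2 (pos 2,3,6,7,10,11,14,15): 0⊕0⊕0⊕1⊕0⊕1⊕1⊕1 = 0
s4 (pos 4,5,6,7,12,13,14,15): 0⊕0⊕0⊕1⊕0⊕0⊕1⊕1 = 1
s8 (pos 8,9,10,11,12,13,14,15): 1⊕1⊕0⊕1⊕0⊕0⊕1⊕1 = 1
Syndrome s8…s1 = 1100 → error at position 12.
Flip position 12: 000000111010011 → 000000111011011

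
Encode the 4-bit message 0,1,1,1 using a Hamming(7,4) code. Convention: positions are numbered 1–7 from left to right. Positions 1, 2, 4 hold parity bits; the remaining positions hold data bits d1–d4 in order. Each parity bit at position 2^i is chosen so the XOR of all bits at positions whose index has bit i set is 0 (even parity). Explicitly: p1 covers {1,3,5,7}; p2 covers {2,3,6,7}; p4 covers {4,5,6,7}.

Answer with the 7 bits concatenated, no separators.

0001111

Place data at non-parity positions: p1 p2 0 p4 1 1 1
p1 (pos 1,3,5,7): XOR of data positions = 0⊕1⊕1 = 0
p2 (pos 2,3,6,7): XOR of data positions = 0⊕1⊕1 = 0
p4 (pos 4,5,6,7): XOR of data positions = 1⊕1⊕1 = 1
Codeword: 0001111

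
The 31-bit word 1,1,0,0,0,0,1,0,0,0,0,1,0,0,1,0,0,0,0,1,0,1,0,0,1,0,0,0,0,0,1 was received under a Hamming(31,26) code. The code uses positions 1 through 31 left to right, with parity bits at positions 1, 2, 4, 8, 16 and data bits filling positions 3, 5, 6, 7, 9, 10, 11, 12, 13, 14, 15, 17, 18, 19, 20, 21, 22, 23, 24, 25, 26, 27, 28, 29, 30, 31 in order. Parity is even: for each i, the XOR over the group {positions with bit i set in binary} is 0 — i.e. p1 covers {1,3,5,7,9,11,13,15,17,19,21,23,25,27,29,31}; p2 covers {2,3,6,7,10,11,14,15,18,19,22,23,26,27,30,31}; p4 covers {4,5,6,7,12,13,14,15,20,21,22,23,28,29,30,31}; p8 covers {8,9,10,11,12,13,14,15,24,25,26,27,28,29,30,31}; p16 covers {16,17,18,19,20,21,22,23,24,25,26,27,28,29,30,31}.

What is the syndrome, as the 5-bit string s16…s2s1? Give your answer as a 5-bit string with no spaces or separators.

00011

s1 (pos 1,3,5,7,9,11,13,15,17,19,21,23,25,27,29,31): 1⊕0⊕0⊕1⊕0⊕0⊕0⊕1⊕0⊕0⊕0⊕0⊕1⊕0⊕0⊕1 = 1
s2 (pos 2,3,6,7,10,11,14,15,18,19,22,23,26,27,30,31): 1⊕0⊕0⊕1⊕0⊕0⊕0⊕1⊕0⊕0⊕1⊕0⊕0⊕0⊕0⊕1 = 1
s4 (pos 4,5,6,7,12,13,14,15,20,21,22,23,28,29,30,31): 0⊕0⊕0⊕1⊕1⊕0⊕0⊕1⊕1⊕0⊕1⊕0⊕0⊕0⊕0⊕1 = 0
s8 (pos 8,9,10,11,12,13,14,15,24,25,26,27,28,29,30,31): 0⊕0⊕0⊕0⊕1⊕0⊕0⊕1⊕0⊕1⊕0⊕0⊕0⊕0⊕0⊕1 = 0
s16 (pos 16,17,18,19,20,21,22,23,24,25,26,27,28,29,30,31): 0⊕0⊕0⊕0⊕1⊕0⊕1⊕0⊕0⊕1⊕0⊕0⊕0⊕0⊕0⊕1 = 0
Syndrome s16…s1 = 00011 → error at position 3.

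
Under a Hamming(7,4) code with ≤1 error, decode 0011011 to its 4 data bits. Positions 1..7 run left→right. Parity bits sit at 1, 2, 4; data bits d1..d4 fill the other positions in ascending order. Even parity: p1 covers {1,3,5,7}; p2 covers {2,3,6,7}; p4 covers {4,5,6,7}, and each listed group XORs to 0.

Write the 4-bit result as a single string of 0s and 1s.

s1 (pos 1,3,5,7): 0⊕1⊕0⊕1 = 0
s2 (pos 2,3,6,7): 0⊕1⊕1⊕1 = 1
s4 (pos 4,5,6,7): 1⊕0⊕1⊕1 = 1
Syndrome s4…s1 = 110 → error at position 6.
Flip position 6: 0011011 → 0011001
Read data bits from positions 3,5,6,7: 1001

1001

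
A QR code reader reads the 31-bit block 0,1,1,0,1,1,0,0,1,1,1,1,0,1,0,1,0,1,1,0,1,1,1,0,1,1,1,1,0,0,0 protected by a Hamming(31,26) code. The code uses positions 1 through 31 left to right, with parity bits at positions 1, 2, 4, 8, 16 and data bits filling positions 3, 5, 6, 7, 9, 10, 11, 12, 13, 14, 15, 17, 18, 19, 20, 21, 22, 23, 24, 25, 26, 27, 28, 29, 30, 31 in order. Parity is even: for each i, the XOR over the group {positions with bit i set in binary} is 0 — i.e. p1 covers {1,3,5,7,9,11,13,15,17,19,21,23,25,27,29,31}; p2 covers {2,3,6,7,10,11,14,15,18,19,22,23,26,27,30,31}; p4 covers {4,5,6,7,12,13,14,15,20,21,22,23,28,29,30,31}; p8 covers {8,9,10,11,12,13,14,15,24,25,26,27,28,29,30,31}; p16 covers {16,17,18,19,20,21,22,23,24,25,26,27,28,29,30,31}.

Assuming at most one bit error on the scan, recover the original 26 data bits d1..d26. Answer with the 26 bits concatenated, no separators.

11100111010011011101111000

s1 (pos 1,3,5,7,9,11,13,15,17,19,21,23,25,27,29,31): 0⊕1⊕1⊕0⊕1⊕1⊕0⊕0⊕0⊕1⊕1⊕1⊕1⊕1⊕0⊕0 = 1
s2 (pos 2,3,6,7,10,11,14,15,18,19,22,23,26,27,30,31): 1⊕1⊕1⊕0⊕1⊕1⊕1⊕0⊕1⊕1⊕1⊕1⊕1⊕1⊕0⊕0 = 0
s4 (pos 4,5,6,7,12,13,14,15,20,21,22,23,28,29,30,31): 0⊕1⊕1⊕0⊕1⊕0⊕1⊕0⊕0⊕1⊕1⊕1⊕1⊕0⊕0⊕0 = 0
s8 (pos 8,9,10,11,12,13,14,15,24,25,26,27,28,29,30,31): 0⊕1⊕1⊕1⊕1⊕0⊕1⊕0⊕0⊕1⊕1⊕1⊕1⊕0⊕0⊕0 = 1
s16 (pos 16,17,18,19,20,21,22,23,24,25,26,27,28,29,30,31): 1⊕0⊕1⊕1⊕0⊕1⊕1⊕1⊕0⊕1⊕1⊕1⊕1⊕0⊕0⊕0 = 0
Syndrome s16…s1 = 01001 → error at position 9.
Flip position 9: 0110110011110101011011101111000 → 0110110001110101011011101111000
Read data bits from positions 3,5,6,7,9,10,11,12,13,14,15,17,18,19,20,21,22,23,24,25,26,27,28,29,30,31: 11100111010011011101111000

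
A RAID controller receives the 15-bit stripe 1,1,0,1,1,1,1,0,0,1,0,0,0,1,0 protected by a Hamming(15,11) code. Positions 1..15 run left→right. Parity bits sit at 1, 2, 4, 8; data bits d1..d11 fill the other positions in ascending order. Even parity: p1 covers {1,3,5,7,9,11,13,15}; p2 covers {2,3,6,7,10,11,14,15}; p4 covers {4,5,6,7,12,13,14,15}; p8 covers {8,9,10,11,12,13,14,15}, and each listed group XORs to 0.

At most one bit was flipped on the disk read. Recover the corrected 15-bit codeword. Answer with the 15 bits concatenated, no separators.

110111000100010

s1 (pos 1,3,5,7,9,11,13,15): 1⊕0⊕1⊕1⊕0⊕0⊕0⊕0 = 1
s2 (pos 2,3,6,7,10,11,14,15): 1⊕0⊕1⊕1⊕1⊕0⊕1⊕0 = 1
s4 (pos 4,5,6,7,12,13,14,15): 1⊕1⊕1⊕1⊕0⊕0⊕1⊕0 = 1
s8 (pos 8,9,10,11,12,13,14,15): 0⊕0⊕1⊕0⊕0⊕0⊕1⊕0 = 0
Syndrome s8…s1 = 0111 → error at position 7.
Flip position 7: 110111100100010 → 110111000100010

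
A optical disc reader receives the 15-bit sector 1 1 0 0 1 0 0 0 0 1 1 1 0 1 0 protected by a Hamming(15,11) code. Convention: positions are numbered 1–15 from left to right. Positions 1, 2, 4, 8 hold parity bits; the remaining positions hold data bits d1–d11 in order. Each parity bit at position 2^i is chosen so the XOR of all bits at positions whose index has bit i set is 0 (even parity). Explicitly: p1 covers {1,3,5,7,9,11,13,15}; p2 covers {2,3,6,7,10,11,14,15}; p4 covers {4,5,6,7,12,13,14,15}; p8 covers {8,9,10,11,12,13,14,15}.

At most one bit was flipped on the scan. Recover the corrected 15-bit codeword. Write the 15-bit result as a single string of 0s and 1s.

110000000111010

s1 (pos 1,3,5,7,9,11,13,15): 1⊕0⊕1⊕0⊕0⊕1⊕0⊕0 = 1
s2 (pos 2,3,6,7,10,11,14,15): 1⊕0⊕0⊕0⊕1⊕1⊕1⊕0 = 0
s4 (pos 4,5,6,7,12,13,14,15): 0⊕1⊕0⊕0⊕1⊕0⊕1⊕0 = 1
s8 (pos 8,9,10,11,12,13,14,15): 0⊕0⊕1⊕1⊕1⊕0⊕1⊕0 = 0
Syndrome s8…s1 = 0101 → error at position 5.
Flip position 5: 110010000111010 → 110000000111010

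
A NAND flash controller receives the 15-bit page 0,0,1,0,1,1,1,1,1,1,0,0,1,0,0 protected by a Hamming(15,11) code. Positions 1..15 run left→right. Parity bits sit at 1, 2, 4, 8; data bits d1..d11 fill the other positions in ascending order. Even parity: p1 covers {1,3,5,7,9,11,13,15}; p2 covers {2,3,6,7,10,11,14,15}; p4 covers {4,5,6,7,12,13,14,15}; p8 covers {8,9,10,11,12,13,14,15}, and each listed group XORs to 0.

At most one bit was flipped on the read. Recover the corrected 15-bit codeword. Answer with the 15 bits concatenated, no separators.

101011111100100

s1 (pos 1,3,5,7,9,11,13,15): 0⊕1⊕1⊕1⊕1⊕0⊕1⊕0 = 1
s2 (pos 2,3,6,7,10,11,14,15): 0⊕1⊕1⊕1⊕1⊕0⊕0⊕0 = 0
s4 (pos 4,5,6,7,12,13,14,15): 0⊕1⊕1⊕1⊕0⊕1⊕0⊕0 = 0
s8 (pos 8,9,10,11,12,13,14,15): 1⊕1⊕1⊕0⊕0⊕1⊕0⊕0 = 0
Syndrome s8…s1 = 0001 → error at position 1.
Flip position 1: 001011111100100 → 101011111100100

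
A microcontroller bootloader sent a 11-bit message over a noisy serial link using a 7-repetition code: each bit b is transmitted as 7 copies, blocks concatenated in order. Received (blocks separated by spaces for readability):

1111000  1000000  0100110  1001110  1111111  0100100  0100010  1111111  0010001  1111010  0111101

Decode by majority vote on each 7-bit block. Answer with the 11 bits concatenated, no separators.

Block 1 (1111000): 4 ones → 1
Block 2 (1000000): 1 one → 0
Block 3 (0100110): 3 ones → 0
Block 4 (1001110): 4 ones → 1
Block 5 (1111111): 7 ones → 1
Block 6 (0100100): 2 ones → 0
Block 7 (0100010): 2 ones → 0
Block 8 (1111111): 7 ones → 1
Block 9 (0010001): 2 ones → 0
Block 10 (1111010): 5 ones → 1
Block 11 (0111101): 5 ones → 1

10011001011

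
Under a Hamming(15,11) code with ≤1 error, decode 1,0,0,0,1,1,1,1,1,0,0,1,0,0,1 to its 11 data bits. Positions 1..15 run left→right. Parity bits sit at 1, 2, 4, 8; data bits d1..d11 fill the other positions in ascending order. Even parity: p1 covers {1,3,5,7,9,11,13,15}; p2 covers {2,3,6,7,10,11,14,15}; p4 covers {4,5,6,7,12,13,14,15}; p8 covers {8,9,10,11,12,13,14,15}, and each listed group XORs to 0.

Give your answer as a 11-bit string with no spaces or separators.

s1 (pos 1,3,5,7,9,11,13,15): 1⊕0⊕1⊕1⊕1⊕0⊕0⊕1 = 1
s2 (pos 2,3,6,7,10,11,14,15): 0⊕0⊕1⊕1⊕0⊕0⊕0⊕1 = 1
s4 (pos 4,5,6,7,12,13,14,15): 0⊕1⊕1⊕1⊕1⊕0⊕0⊕1 = 1
s8 (pos 8,9,10,11,12,13,14,15): 1⊕1⊕0⊕0⊕1⊕0⊕0⊕1 = 0
Syndrome s8…s1 = 0111 → error at position 7.
Flip position 7: 100011111001001 → 100011011001001
Read data bits from positions 3,5,6,7,9,10,11,12,13,14,15: 01101001001

01101001001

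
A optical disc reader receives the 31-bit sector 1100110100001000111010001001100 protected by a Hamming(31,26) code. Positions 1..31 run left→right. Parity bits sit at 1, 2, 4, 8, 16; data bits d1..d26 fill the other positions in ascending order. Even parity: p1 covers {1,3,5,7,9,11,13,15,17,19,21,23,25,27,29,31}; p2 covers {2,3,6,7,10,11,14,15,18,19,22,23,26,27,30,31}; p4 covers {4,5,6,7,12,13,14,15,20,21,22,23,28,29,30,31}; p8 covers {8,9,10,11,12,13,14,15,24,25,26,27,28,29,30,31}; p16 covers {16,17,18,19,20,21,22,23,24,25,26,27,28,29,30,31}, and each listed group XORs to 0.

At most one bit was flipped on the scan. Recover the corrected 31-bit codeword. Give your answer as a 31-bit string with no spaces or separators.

s1 (pos 1,3,5,7,9,11,13,15,17,19,21,23,25,27,29,31): 1⊕0⊕1⊕0⊕0⊕0⊕1⊕0⊕1⊕1⊕1⊕0⊕1⊕0⊕1⊕0 = 0
s2 (pos 2,3,6,7,10,11,14,15,18,19,22,23,26,27,30,31): 1⊕0⊕1⊕0⊕0⊕0⊕0⊕0⊕1⊕1⊕0⊕0⊕0⊕0⊕0⊕0 = 0
s4 (pos 4,5,6,7,12,13,14,15,20,21,22,23,28,29,30,31): 0⊕1⊕1⊕0⊕0⊕1⊕0⊕0⊕0⊕1⊕0⊕0⊕1⊕1⊕0⊕0 = 0
s8 (pos 8,9,10,11,12,13,14,15,24,25,26,27,28,29,30,31): 1⊕0⊕0⊕0⊕0⊕1⊕0⊕0⊕0⊕1⊕0⊕0⊕1⊕1⊕0⊕0 = 1
s16 (pos 16,17,18,19,20,21,22,23,24,25,26,27,28,29,30,31): 0⊕1⊕1⊕1⊕0⊕1⊕0⊕0⊕0⊕1⊕0⊕0⊕1⊕1⊕0⊕0 = 1
Syndrome s16…s1 = 11000 → error at position 24.
Flip position 24: 1100110100001000111010001001100 → 1100110100001000111010011001100

1100110100001000111010011001100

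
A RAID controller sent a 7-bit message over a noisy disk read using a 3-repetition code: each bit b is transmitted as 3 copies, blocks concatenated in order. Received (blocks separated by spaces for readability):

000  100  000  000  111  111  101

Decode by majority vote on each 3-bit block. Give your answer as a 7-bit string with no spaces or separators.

Block 1 (000): 0 ones → 0
Block 2 (100): 1 one → 0
Block 3 (000): 0 ones → 0
Block 4 (000): 0 ones → 0
Block 5 (111): 3 ones → 1
Block 6 (111): 3 ones → 1
Block 7 (101): 2 ones → 1

0000111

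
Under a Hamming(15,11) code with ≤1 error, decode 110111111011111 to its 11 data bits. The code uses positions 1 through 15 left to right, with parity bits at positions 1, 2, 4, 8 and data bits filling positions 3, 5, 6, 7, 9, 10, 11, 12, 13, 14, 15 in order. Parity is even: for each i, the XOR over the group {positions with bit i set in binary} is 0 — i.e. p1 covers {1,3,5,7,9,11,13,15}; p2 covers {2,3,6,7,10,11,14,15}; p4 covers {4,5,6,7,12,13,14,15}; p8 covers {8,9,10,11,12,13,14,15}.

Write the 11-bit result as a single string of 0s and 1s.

01110011111

s1 (pos 1,3,5,7,9,11,13,15): 1⊕0⊕1⊕1⊕1⊕1⊕1⊕1 = 1
s2 (pos 2,3,6,7,10,11,14,15): 1⊕0⊕1⊕1⊕0⊕1⊕1⊕1 = 0
s4 (pos 4,5,6,7,12,13,14,15): 1⊕1⊕1⊕1⊕1⊕1⊕1⊕1 = 0
s8 (pos 8,9,10,11,12,13,14,15): 1⊕1⊕0⊕1⊕1⊕1⊕1⊕1 = 1
Syndrome s8…s1 = 1001 → error at position 9.
Flip position 9: 110111111011111 → 110111110011111
Read data bits from positions 3,5,6,7,9,10,11,12,13,14,15: 01110011111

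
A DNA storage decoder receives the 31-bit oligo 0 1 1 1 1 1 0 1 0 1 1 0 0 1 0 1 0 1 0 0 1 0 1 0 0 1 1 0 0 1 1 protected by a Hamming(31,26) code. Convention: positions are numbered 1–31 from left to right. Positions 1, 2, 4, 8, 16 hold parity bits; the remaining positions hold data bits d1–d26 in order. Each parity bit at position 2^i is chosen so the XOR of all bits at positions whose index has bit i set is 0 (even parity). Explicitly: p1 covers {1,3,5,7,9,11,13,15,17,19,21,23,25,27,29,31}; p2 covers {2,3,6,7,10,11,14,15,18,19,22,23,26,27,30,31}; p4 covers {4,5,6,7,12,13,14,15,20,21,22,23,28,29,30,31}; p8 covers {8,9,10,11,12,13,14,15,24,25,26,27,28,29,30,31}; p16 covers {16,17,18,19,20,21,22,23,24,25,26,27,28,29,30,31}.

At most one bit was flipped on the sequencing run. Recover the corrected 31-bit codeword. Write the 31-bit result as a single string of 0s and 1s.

1111110101100101010010100110011

s1 (pos 1,3,5,7,9,11,13,15,17,19,21,23,25,27,29,31): 0⊕1⊕1⊕0⊕0⊕1⊕0⊕0⊕0⊕0⊕1⊕1⊕0⊕1⊕0⊕1 = 1
s2 (pos 2,3,6,7,10,11,14,15,18,19,22,23,26,27,30,31): 1⊕1⊕1⊕0⊕1⊕1⊕1⊕0⊕1⊕0⊕0⊕1⊕1⊕1⊕1⊕1 = 0
s4 (pos 4,5,6,7,12,13,14,15,20,21,22,23,28,29,30,31): 1⊕1⊕1⊕0⊕0⊕0⊕1⊕0⊕0⊕1⊕0⊕1⊕0⊕0⊕1⊕1 = 0
s8 (pos 8,9,10,11,12,13,14,15,24,25,26,27,28,29,30,31): 1⊕0⊕1⊕1⊕0⊕0⊕1⊕0⊕0⊕0⊕1⊕1⊕0⊕0⊕1⊕1 = 0
s16 (pos 16,17,18,19,20,21,22,23,24,25,26,27,28,29,30,31): 1⊕0⊕1⊕0⊕0⊕1⊕0⊕1⊕0⊕0⊕1⊕1⊕0⊕0⊕1⊕1 = 0
Syndrome s16…s1 = 00001 → error at position 1.
Flip position 1: 0111110101100101010010100110011 → 1111110101100101010010100110011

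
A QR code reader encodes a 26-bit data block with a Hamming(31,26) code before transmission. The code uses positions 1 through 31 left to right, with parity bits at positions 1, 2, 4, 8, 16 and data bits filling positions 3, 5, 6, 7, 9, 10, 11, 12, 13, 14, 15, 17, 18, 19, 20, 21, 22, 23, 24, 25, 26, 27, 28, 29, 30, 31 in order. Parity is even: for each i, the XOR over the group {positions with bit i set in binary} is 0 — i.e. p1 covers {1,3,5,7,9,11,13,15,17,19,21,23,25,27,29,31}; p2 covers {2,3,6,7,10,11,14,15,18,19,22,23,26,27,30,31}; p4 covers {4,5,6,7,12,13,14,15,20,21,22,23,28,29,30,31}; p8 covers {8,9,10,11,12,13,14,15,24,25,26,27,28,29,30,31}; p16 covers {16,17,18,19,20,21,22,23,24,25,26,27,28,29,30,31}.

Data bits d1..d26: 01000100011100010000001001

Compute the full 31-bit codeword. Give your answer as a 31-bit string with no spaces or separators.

Place data at non-parity positions: p1 p2 0 p4 1 0 0 p8 0 1 0 0 0 1 1 p16 1 0 0 0 1 0 0 0 0 0 0 1 0 0 1
p1 (pos 1,3,5,7,9,11,13,15,17,19,21,23,25,27,29,31): XOR of data positions = 0⊕1⊕0⊕0⊕0⊕0⊕1⊕1⊕0⊕1⊕0⊕0⊕0⊕0⊕1 = 1
p2 (pos 2,3,6,7,10,11,14,15,18,19,22,23,26,27,30,31): XOR of data positions = 0⊕0⊕0⊕1⊕0⊕1⊕1⊕0⊕0⊕0⊕0⊕0⊕0⊕0⊕1 = 0
p4 (pos 4,5,6,7,12,13,14,15,20,21,22,23,28,29,30,31): XOR of data positions = 1⊕0⊕0⊕0⊕0⊕1⊕1⊕0⊕1⊕0⊕0⊕1⊕0⊕0⊕1 = 0
p8 (pos 8,9,10,11,12,13,14,15,24,25,26,27,28,29,30,31): XOR of data positions = 0⊕1⊕0⊕0⊕0⊕1⊕1⊕0⊕0⊕0⊕0⊕1⊕0⊕0⊕1 = 1
p16 (pos 16,17,18,19,20,21,22,23,24,25,26,27,28,29,30,31): XOR of data positions = 1⊕0⊕0⊕0⊕1⊕0⊕0⊕0⊕0⊕0⊕0⊕1⊕0⊕0⊕1 = 0
Codeword: 1000100101000110100010000001001

1000100101000110100010000001001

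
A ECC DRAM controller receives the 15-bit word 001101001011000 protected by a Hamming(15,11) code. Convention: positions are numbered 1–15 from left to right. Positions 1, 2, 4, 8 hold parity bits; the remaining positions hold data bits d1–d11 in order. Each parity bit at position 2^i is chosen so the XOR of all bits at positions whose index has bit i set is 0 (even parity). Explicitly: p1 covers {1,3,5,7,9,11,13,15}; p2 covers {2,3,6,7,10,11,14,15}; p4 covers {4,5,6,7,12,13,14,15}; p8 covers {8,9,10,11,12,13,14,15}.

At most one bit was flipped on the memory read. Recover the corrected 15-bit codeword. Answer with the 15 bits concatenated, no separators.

s1 (pos 1,3,5,7,9,11,13,15): 0⊕1⊕0⊕0⊕1⊕1⊕0⊕0 = 1
s2 (pos 2,3,6,7,10,11,14,15): 0⊕1⊕1⊕0⊕0⊕1⊕0⊕0 = 1
s4 (pos 4,5,6,7,12,13,14,15): 1⊕0⊕1⊕0⊕1⊕0⊕0⊕0 = 1
s8 (pos 8,9,10,11,12,13,14,15): 0⊕1⊕0⊕1⊕1⊕0⊕0⊕0 = 1
Syndrome s8…s1 = 1111 → error at position 15.
Flip position 15: 001101001011000 → 001101001011001

001101001011001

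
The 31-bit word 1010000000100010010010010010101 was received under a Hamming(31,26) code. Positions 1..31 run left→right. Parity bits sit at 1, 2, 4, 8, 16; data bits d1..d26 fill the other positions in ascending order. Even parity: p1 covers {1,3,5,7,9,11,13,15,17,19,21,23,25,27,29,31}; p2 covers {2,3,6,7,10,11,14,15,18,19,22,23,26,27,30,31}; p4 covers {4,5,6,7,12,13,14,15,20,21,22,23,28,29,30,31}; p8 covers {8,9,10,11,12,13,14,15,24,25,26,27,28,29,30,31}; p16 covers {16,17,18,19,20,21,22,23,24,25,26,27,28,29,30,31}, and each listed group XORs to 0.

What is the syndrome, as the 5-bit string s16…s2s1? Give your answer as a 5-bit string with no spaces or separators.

s1 (pos 1,3,5,7,9,11,13,15,17,19,21,23,25,27,29,31): 1⊕1⊕0⊕0⊕0⊕1⊕0⊕1⊕0⊕0⊕1⊕0⊕0⊕1⊕1⊕1 = 0
s2 (pos 2,3,6,7,10,11,14,15,18,19,22,23,26,27,30,31): 0⊕1⊕0⊕0⊕0⊕1⊕0⊕1⊕1⊕0⊕0⊕0⊕0⊕1⊕0⊕1 = 0
s4 (pos 4,5,6,7,12,13,14,15,20,21,22,23,28,29,30,31): 0⊕0⊕0⊕0⊕0⊕0⊕0⊕1⊕0⊕1⊕0⊕0⊕0⊕1⊕0⊕1 = 0
s8 (pos 8,9,10,11,12,13,14,15,24,25,26,27,28,29,30,31): 0⊕0⊕0⊕1⊕0⊕0⊕0⊕1⊕1⊕0⊕0⊕1⊕0⊕1⊕0⊕1 = 0
s16 (pos 16,17,18,19,20,21,22,23,24,25,26,27,28,29,30,31): 0⊕0⊕1⊕0⊕0⊕1⊕0⊕0⊕1⊕0⊕0⊕1⊕0⊕1⊕0⊕1 = 0
Syndrome s16…s1 = 00000 → no error.

00000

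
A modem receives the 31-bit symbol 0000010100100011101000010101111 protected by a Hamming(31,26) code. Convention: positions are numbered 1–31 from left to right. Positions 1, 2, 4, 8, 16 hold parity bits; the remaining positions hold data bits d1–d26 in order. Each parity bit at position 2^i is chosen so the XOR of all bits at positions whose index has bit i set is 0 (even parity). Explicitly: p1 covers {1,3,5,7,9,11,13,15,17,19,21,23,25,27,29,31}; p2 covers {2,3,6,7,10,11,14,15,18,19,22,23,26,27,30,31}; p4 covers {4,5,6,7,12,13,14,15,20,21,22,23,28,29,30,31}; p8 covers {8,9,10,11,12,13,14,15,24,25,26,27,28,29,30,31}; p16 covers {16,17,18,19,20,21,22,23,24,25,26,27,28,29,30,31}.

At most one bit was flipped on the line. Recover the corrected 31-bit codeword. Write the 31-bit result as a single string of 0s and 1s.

0000010100100011101000010001111

s1 (pos 1,3,5,7,9,11,13,15,17,19,21,23,25,27,29,31): 0⊕0⊕0⊕0⊕0⊕1⊕0⊕1⊕1⊕1⊕0⊕0⊕0⊕0⊕1⊕1 = 0
s2 (pos 2,3,6,7,10,11,14,15,18,19,22,23,26,27,30,31): 0⊕0⊕1⊕0⊕0⊕1⊕0⊕1⊕0⊕1⊕0⊕0⊕1⊕0⊕1⊕1 = 1
s4 (pos 4,5,6,7,12,13,14,15,20,21,22,23,28,29,30,31): 0⊕0⊕1⊕0⊕0⊕0⊕0⊕1⊕0⊕0⊕0⊕0⊕1⊕1⊕1⊕1 = 0
s8 (pos 8,9,10,11,12,13,14,15,24,25,26,27,28,29,30,31): 1⊕0⊕0⊕1⊕0⊕0⊕0⊕1⊕1⊕0⊕1⊕0⊕1⊕1⊕1⊕1 = 1
s16 (pos 16,17,18,19,20,21,22,23,24,25,26,27,28,29,30,31): 1⊕1⊕0⊕1⊕0⊕0⊕0⊕0⊕1⊕0⊕1⊕0⊕1⊕1⊕1⊕1 = 1
Syndrome s16…s1 = 11010 → error at position 26.
Flip position 26: 0000010100100011101000010101111 → 0000010100100011101000010001111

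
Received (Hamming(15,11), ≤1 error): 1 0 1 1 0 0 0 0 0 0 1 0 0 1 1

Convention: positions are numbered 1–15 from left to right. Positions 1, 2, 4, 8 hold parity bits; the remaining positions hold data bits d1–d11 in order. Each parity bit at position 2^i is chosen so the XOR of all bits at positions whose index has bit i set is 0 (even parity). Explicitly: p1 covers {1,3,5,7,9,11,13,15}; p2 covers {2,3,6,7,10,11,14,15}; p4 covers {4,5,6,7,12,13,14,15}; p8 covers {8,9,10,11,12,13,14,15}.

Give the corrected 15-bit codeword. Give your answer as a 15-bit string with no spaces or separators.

101100000011011

s1 (pos 1,3,5,7,9,11,13,15): 1⊕1⊕0⊕0⊕0⊕1⊕0⊕1 = 0
s2 (pos 2,3,6,7,10,11,14,15): 0⊕1⊕0⊕0⊕0⊕1⊕1⊕1 = 0
s4 (pos 4,5,6,7,12,13,14,15): 1⊕0⊕0⊕0⊕0⊕0⊕1⊕1 = 1
s8 (pos 8,9,10,11,12,13,14,15): 0⊕0⊕0⊕1⊕0⊕0⊕1⊕1 = 1
Syndrome s8…s1 = 1100 → error at position 12.
Flip position 12: 101100000010011 → 101100000011011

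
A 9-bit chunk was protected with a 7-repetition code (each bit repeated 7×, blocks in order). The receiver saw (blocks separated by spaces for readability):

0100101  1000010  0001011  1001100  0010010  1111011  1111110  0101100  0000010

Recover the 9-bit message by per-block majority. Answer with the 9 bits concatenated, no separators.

Block 1 (0100101): 3 ones → 0
Block 2 (1000010): 2 ones → 0
Block 3 (0001011): 3 ones → 0
Block 4 (1001100): 3 ones → 0
Block 5 (0010010): 2 ones → 0
Block 6 (1111011): 6 ones → 1
Block 7 (1111110): 6 ones → 1
Block 8 (0101100): 3 ones → 0
Block 9 (0000010): 1 one → 0

000001100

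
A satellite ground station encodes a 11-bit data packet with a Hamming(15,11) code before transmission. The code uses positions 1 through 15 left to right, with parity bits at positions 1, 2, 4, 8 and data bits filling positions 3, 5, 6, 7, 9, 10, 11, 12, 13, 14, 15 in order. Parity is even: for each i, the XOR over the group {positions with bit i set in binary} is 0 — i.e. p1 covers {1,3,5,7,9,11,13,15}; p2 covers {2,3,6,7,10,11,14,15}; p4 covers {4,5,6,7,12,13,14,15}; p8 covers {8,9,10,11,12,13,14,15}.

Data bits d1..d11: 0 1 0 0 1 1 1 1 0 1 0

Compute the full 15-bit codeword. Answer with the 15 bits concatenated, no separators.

Place data at non-parity positions: p1 p2 0 p4 1 0 0 p8 1 1 1 1 0 1 0
p1 (pos 1,3,5,7,9,11,13,15): XOR of data positions = 0⊕1⊕0⊕1⊕1⊕0⊕0 = 1
p2 (pos 2,3,6,7,10,11,14,15): XOR of data positions = 0⊕0⊕0⊕1⊕1⊕1⊕0 = 1
p4 (pos 4,5,6,7,12,13,14,15): XOR of data positions = 1⊕0⊕0⊕1⊕0⊕1⊕0 = 1
p8 (pos 8,9,10,11,12,13,14,15): XOR of data positions = 1⊕1⊕1⊕1⊕0⊕1⊕0 = 1
Codeword: 110110011111010

110110011111010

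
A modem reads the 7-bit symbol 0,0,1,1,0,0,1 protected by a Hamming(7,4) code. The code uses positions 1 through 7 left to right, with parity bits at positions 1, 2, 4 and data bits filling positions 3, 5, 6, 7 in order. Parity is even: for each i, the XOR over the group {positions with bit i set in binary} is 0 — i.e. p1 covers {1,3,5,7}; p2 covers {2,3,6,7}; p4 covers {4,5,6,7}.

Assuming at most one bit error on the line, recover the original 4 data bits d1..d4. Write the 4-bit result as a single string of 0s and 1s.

s1 (pos 1,3,5,7): 0⊕1⊕0⊕1 = 0
s2 (pos 2,3,6,7): 0⊕1⊕0⊕1 = 0
s4 (pos 4,5,6,7): 1⊕0⊕0⊕1 = 0
Syndrome s4…s1 = 000 → no error.
Read data bits from positions 3,5,6,7: 1001

1001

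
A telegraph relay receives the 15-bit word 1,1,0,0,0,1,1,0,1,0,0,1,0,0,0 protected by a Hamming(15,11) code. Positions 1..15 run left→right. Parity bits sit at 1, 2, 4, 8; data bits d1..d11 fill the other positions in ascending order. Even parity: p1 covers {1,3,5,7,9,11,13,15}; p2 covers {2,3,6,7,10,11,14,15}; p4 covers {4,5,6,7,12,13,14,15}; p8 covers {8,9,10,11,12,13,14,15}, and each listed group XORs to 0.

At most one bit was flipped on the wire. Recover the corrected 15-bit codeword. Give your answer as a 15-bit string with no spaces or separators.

s1 (pos 1,3,5,7,9,11,13,15): 1⊕0⊕0⊕1⊕1⊕0⊕0⊕0 = 1
s2 (pos 2,3,6,7,10,11,14,15): 1⊕0⊕1⊕1⊕0⊕0⊕0⊕0 = 1
s4 (pos 4,5,6,7,12,13,14,15): 0⊕0⊕1⊕1⊕1⊕0⊕0⊕0 = 1
s8 (pos 8,9,10,11,12,13,14,15): 0⊕1⊕0⊕0⊕1⊕0⊕0⊕0 = 0
Syndrome s8…s1 = 0111 → error at position 7.
Flip position 7: 110001101001000 → 110001001001000

110001001001000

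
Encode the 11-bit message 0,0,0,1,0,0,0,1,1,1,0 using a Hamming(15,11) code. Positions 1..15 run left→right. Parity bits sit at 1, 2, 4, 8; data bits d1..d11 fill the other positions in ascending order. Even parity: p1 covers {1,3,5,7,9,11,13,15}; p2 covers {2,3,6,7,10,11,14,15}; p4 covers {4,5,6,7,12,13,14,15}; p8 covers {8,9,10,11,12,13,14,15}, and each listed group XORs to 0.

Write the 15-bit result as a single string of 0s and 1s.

Place data at non-parity positions: p1 p2 0 p4 0 0 1 p8 0 0 0 1 1 1 0
p1 (pos 1,3,5,7,9,11,13,15): XOR of data positions = 0⊕0⊕1⊕0⊕0⊕1⊕0 = 0
p2 (pos 2,3,6,7,10,11,14,15): XOR of data positions = 0⊕0⊕1⊕0⊕0⊕1⊕0 = 0
p4 (pos 4,5,6,7,12,13,14,15): XOR of data positions = 0⊕0⊕1⊕1⊕1⊕1⊕0 = 0
p8 (pos 8,9,10,11,12,13,14,15): XOR of data positions = 0⊕0⊕0⊕1⊕1⊕1⊕0 = 1
Codeword: 000000110001110

000000110001110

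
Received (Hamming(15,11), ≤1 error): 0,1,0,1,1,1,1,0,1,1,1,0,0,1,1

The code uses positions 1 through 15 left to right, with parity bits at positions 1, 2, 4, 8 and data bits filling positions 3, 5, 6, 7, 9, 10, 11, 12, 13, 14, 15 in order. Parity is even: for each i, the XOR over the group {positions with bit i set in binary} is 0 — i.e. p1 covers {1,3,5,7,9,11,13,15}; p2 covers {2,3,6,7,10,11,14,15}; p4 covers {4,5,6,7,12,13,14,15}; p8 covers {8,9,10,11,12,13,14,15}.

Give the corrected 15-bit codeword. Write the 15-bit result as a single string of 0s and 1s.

s1 (pos 1,3,5,7,9,11,13,15): 0⊕0⊕1⊕1⊕1⊕1⊕0⊕1 = 1
s2 (pos 2,3,6,7,10,11,14,15): 1⊕0⊕1⊕1⊕1⊕1⊕1⊕1 = 1
s4 (pos 4,5,6,7,12,13,14,15): 1⊕1⊕1⊕1⊕0⊕0⊕1⊕1 = 0
s8 (pos 8,9,10,11,12,13,14,15): 0⊕1⊕1⊕1⊕0⊕0⊕1⊕1 = 1
Syndrome s8…s1 = 1011 → error at position 11.
Flip position 11: 010111101110011 → 010111101100011

010111101100011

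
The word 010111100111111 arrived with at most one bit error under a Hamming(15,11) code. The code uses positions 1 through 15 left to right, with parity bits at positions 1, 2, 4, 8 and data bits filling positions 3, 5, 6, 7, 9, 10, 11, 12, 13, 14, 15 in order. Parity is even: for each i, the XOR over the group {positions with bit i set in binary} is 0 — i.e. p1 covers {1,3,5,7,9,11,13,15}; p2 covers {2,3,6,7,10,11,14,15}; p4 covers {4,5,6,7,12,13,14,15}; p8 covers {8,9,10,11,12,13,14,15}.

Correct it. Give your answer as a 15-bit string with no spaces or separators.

011111100111111

s1 (pos 1,3,5,7,9,11,13,15): 0⊕0⊕1⊕1⊕0⊕1⊕1⊕1 = 1
s2 (pos 2,3,6,7,10,11,14,15): 1⊕0⊕1⊕1⊕1⊕1⊕1⊕1 = 1
s4 (pos 4,5,6,7,12,13,14,15): 1⊕1⊕1⊕1⊕1⊕1⊕1⊕1 = 0
s8 (pos 8,9,10,11,12,13,14,15): 0⊕0⊕1⊕1⊕1⊕1⊕1⊕1 = 0
Syndrome s8…s1 = 0011 → error at position 3.
Flip position 3: 010111100111111 → 011111100111111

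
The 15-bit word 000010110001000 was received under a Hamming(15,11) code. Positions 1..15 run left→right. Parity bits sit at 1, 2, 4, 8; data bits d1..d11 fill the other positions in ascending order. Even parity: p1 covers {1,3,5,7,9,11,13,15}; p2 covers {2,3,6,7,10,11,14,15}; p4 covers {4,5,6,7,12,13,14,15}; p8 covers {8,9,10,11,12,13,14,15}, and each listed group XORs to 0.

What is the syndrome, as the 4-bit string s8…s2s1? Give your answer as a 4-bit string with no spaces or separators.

0110

s1 (pos 1,3,5,7,9,11,13,15): 0⊕0⊕1⊕1⊕0⊕0⊕0⊕0 = 0
s2 (pos 2,3,6,7,10,11,14,15): 0⊕0⊕0⊕1⊕0⊕0⊕0⊕0 = 1
s4 (pos 4,5,6,7,12,13,14,15): 0⊕1⊕0⊕1⊕1⊕0⊕0⊕0 = 1
s8 (pos 8,9,10,11,12,13,14,15): 1⊕0⊕0⊕0⊕1⊕0⊕0⊕0 = 0
Syndrome s8…s1 = 0110 → error at position 6.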